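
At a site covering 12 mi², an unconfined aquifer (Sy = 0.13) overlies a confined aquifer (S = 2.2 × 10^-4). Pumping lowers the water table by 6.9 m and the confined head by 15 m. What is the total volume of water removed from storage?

A = 12 mi² = 3.108 × 10^7 m²
Unconfined: ΔV_u = Sy × A × Δh_u = 0.13 × 3.108 × 10^7 × 6.9 = 2.788 × 10^7 m³
Confined: ΔV_c = S × A × Δh_c = 2.2 × 10^-4 × 3.108 × 10^7 × 15 = 1.026 × 10^5 m³
Total ΔV = 2.788 × 10^7 + 1.026 × 10^5 = 2.798 × 10^7 m³

ΔV ≈ 2.8 × 10^7 m³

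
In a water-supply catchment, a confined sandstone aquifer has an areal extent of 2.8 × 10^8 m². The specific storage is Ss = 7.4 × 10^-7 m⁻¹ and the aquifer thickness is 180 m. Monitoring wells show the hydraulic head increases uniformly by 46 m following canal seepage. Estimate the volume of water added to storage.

S = Ss × b = 7.4 × 10^-7 m⁻¹ × 180 m = 1.332 × 10^-4
ΔV = S × A × Δh = 1.332 × 10^-4 × 2.8 × 10^8 m² × 46 m = 1.716 × 10^6 m³

ΔV ≈ 1.72 × 10^6 m³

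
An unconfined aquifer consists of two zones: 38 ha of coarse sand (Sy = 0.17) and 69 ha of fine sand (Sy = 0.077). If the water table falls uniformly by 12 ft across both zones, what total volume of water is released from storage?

A₁ = 38 ha = 3.8 × 10^5 m²; A₂ = 69 ha = 6.9 × 10^5 m²
Δh = 12 ft = 3.658 m
ΔV₁ = 0.17 × 3.8 × 10^5 × 3.658 = 2.363 × 10^5 m³
ΔV₂ = 0.077 × 6.9 × 10^5 × 3.658 = 1.943 × 10^5 m³
ΔV = ΔV₁ + ΔV₂ = 4.306 × 10^5 m³

ΔV ≈ 4.31 × 10^5 m³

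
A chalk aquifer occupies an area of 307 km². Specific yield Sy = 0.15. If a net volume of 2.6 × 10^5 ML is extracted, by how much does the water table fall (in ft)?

A = 307 km² = 3.07 × 10^8 m²
ΔV = 2.6 × 10^5 ML = 2.6 × 10^8 m³
Δh = ΔV / (Sy × A) = 2.6 × 10^8 m³ / (0.15 × 3.07 × 10^8 m²) = 5.646 m
Δh = 5.646 m = 18.52 ft

Δh ≈ 18.5 ft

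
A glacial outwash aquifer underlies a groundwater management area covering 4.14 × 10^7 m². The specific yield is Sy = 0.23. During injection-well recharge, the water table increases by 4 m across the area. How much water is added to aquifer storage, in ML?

ΔV = Sy × A × Δh = 0.23 × 4.14 × 10^7 m² × 4 m = 3.809 × 10^7 m³
ΔV = 3.809 × 10^7 m³ = 38090 ML

ΔV ≈ 38100 ML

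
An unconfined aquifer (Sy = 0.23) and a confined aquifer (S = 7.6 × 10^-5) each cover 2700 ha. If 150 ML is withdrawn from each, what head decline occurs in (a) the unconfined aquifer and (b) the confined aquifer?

A = 2700 ha = 2.7 × 10^7 m²
ΔV = 150 ML = 1.5 × 10^5 m³
Unconfined: Δh_u = ΔV/(Sy·A) = 1.5 × 10^5/(0.23 × 2.7 × 10^7) = 0.02415 m
Confined: Δh_c = ΔV/(S·A) = 1.5 × 10^5/(7.6 × 10^-5 × 2.7 × 10^7) = 73.1 m

Δh_u ≈ 0.0242 m; Δh_c ≈ 73.1 m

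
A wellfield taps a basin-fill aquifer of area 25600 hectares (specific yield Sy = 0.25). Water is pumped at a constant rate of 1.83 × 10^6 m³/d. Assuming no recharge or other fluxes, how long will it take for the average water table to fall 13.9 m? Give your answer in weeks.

t ≈ 69.4 weeks

A = 25600 hectares = 2.56 × 10^8 m²
ΔV = Sy × A × Δh = 0.25 × 2.56 × 10^8 × 13.9 = 8.896 × 10^8 m³
t = ΔV / Q = 8.896 × 10^8 m³ / 1.83 × 10^6 m³/d = 486.1 d
t = 486.1 d ≈ 69.45 weeks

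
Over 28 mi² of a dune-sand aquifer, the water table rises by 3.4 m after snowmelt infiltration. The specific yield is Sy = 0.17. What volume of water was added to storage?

ΔV ≈ 4.19 × 10^7 m³

A = 28 mi² = 7.252 × 10^7 m²
ΔV = Sy × A × Δh = 0.17 × 7.252 × 10^7 m² × 3.4 m = 4.192 × 10^7 m³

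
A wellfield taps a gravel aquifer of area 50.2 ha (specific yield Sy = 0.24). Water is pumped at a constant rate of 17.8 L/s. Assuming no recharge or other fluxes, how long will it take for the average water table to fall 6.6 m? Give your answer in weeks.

A = 50.2 ha = 5.02 × 10^5 m²
ΔV = Sy × A × Δh = 0.24 × 5.02 × 10^5 × 6.6 = 7.952 × 10^5 m³
Q = 17.8 L/s = 1538 m³/d
t = ΔV / Q = 7.952 × 10^5 m³ / 1538 m³/d = 517 d
t = 517 d ≈ 73.86 weeks

t ≈ 73.9 weeks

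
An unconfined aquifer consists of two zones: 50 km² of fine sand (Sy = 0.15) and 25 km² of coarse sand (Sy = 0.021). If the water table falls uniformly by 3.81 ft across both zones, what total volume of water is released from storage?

ΔV ≈ 9.32 × 10^6 m³

A₁ = 50 km² = 5 × 10^7 m²; A₂ = 25 km² = 2.5 × 10^7 m²
Δh = 3.81 ft = 1.161 m
ΔV₁ = 0.15 × 5 × 10^7 × 1.161 = 8.71 × 10^6 m³
ΔV₂ = 0.021 × 2.5 × 10^7 × 1.161 = 6.097 × 10^5 m³
ΔV = ΔV₁ + ΔV₂ = 9.319 × 10^6 m³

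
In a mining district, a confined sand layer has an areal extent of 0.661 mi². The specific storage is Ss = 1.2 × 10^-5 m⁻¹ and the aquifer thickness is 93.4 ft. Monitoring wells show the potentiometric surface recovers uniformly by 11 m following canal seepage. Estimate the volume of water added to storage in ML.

ΔV ≈ 6.43 ML

b = 93.4 ft = 28.47 m
S = Ss × b = 1.2 × 10^-5 m⁻¹ × 28.47 m = 3.416 × 10^-4
A = 0.661 mi² = 1.712 × 10^6 m²
ΔV = S × A × Δh = 3.416 × 10^-4 × 1.712 × 10^6 m² × 11 m = 6433 m³
ΔV = 6433 m³ = 6.433 ML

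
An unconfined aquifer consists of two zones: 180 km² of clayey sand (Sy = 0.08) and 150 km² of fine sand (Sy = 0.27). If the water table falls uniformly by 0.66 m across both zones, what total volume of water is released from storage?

A₁ = 180 km² = 1.8 × 10^8 m²; A₂ = 150 km² = 1.5 × 10^8 m²
ΔV₁ = 0.08 × 1.8 × 10^8 × 0.66 = 9.504 × 10^6 m³
ΔV₂ = 0.27 × 1.5 × 10^8 × 0.66 = 2.673 × 10^7 m³
ΔV = ΔV₁ + ΔV₂ = 3.623 × 10^7 m³

ΔV ≈ 3.62 × 10^7 m³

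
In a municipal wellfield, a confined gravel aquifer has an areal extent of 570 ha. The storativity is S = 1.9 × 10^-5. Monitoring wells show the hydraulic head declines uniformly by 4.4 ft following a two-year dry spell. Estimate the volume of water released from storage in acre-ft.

ΔV ≈ 0.118 acre-ft

A = 570 ha = 5.7 × 10^6 m²
Δh = 4.4 ft = 1.341 m
ΔV = S × A × Δh = 1.9 × 10^-5 × 5.7 × 10^6 m² × 1.341 m = 145.2 m³
ΔV = 145.2 m³ = 0.1178 acre-ft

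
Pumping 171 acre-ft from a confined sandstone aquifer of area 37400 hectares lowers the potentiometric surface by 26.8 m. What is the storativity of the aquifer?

A = 37400 hectares = 3.74 × 10^8 m²
ΔV = 171 acre-ft = 2.109 × 10^5 m³
S = ΔV / (A × Δh) = 2.109 × 10^5 m³ / (3.74 × 10^8 m² × 26.8 m) = 2.104 × 10^-5

S ≈ 2.1 × 10^-5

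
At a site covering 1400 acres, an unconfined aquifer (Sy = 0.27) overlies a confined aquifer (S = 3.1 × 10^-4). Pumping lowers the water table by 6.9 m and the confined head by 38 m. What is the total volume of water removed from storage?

A = 1400 acres = 5.666 × 10^6 m²
Unconfined: ΔV_u = Sy × A × Δh_u = 0.27 × 5.666 × 10^6 × 6.9 = 1.056 × 10^7 m³
Confined: ΔV_c = S × A × Δh_c = 3.1 × 10^-4 × 5.666 × 10^6 × 38 = 66740 m³
Total ΔV = 1.056 × 10^7 + 66740 = 1.062 × 10^7 m³

ΔV ≈ 1.06 × 10^7 m³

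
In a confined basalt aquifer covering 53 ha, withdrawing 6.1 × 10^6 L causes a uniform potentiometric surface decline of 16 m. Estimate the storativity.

S ≈ 7.2 × 10^-4

A = 53 ha = 5.3 × 10^5 m²
ΔV = 6.1 × 10^6 L = 6100 m³
S = ΔV / (A × Δh) = 6100 m³ / (5.3 × 10^5 m² × 16 m) = 7.193 × 10^-4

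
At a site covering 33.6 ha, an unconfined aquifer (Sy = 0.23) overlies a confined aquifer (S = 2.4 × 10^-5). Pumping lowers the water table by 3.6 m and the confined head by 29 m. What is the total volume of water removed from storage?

A = 33.6 ha = 3.36 × 10^5 m²
Unconfined: ΔV_u = Sy × A × Δh_u = 0.23 × 3.36 × 10^5 × 3.6 = 2.782 × 10^5 m³
Confined: ΔV_c = S × A × Δh_c = 2.4 × 10^-5 × 3.36 × 10^5 × 29 = 233.9 m³
Total ΔV = 2.782 × 10^5 + 233.9 = 2.784 × 10^5 m³

ΔV ≈ 2.78 × 10^5 m³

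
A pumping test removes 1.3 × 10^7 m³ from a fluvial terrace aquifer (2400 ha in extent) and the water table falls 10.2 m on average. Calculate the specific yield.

A = 2400 ha = 2.4 × 10^7 m²
Sy = ΔV / (A × Δh) = 1.3 × 10^7 m³ / (2.4 × 10^7 m² × 10.2 m) = 0.0531

Sy ≈ 0.053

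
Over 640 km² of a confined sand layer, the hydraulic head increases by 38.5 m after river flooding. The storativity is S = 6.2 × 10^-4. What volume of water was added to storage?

A = 640 km² = 6.4 × 10^8 m²
ΔV = S × A × Δh = 6.2 × 10^-4 × 6.4 × 10^8 m² × 38.5 m = 1.528 × 10^7 m³

ΔV ≈ 1.53 × 10^7 m³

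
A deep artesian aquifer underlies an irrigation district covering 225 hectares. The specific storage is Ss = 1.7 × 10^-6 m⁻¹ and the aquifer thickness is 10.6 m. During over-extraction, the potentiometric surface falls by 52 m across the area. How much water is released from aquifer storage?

ΔV ≈ 2110 m³

S = Ss × b = 1.7 × 10^-6 m⁻¹ × 10.6 m = 1.802 × 10^-5
A = 225 hectares = 2.25 × 10^6 m²
ΔV = S × A × Δh = 1.802 × 10^-5 × 2.25 × 10^6 m² × 52 m = 2108 m³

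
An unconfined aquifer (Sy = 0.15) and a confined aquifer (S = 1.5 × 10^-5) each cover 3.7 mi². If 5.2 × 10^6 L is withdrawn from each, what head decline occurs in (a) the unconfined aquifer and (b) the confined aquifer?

A = 3.7 mi² = 9.583 × 10^6 m²
ΔV = 5.2 × 10^6 L = 5200 m³
Unconfined: Δh_u = ΔV/(Sy·A) = 5200/(0.15 × 9.583 × 10^6) = 0.003618 m
Confined: Δh_c = ΔV/(S·A) = 5200/(1.5 × 10^-5 × 9.583 × 10^6) = 36.18 m

Δh_u ≈ 0.00362 m; Δh_c ≈ 36.2 m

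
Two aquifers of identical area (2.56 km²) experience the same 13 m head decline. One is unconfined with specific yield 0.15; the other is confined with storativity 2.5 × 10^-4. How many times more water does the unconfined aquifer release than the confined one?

A = 2.56 km² = 2.56 × 10^6 m²
Unconfined: ΔV_u = Sy × A × Δh = 0.15 × 2.56 × 10^6 × 13 = 4.992 × 10^6 m³
Confined: ΔV_c = S × A × Δh = 2.5 × 10^-4 × 2.56 × 10^6 × 13 = 8320 m³
Ratio = ΔV_u / ΔV_c = Sy / S = 0.15 / 2.5 × 10^-4 = 600

ΔV_u / ΔV_c ≈ 600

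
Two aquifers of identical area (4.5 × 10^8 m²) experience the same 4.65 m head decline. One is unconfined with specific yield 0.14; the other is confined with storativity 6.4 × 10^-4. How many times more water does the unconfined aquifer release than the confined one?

Unconfined: ΔV_u = Sy × A × Δh = 0.14 × 4.5 × 10^8 × 4.65 = 2.93 × 10^8 m³
Confined: ΔV_c = S × A × Δh = 6.4 × 10^-4 × 4.5 × 10^8 × 4.65 = 1.339 × 10^6 m³
Ratio = ΔV_u / ΔV_c = Sy / S = 0.14 / 6.4 × 10^-4 = 218.8

ΔV_u / ΔV_c ≈ 219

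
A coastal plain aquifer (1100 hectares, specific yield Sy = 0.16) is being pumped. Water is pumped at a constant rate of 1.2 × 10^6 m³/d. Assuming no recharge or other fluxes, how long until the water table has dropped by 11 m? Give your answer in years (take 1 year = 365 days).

A = 1100 hectares = 1.1 × 10^7 m²
ΔV = Sy × A × Δh = 0.16 × 1.1 × 10^7 × 11 = 1.936 × 10^7 m³
t = ΔV / Q = 1.936 × 10^7 m³ / 1.2 × 10^6 m³/d = 16.13 d
t = 16.13 d ≈ 0.0442 years

t ≈ 0.0442 years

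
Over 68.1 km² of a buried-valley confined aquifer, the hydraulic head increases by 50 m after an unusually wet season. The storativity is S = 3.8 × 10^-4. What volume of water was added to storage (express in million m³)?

ΔV ≈ 1.29 million m³

A = 68.1 km² = 6.81 × 10^7 m²
ΔV = S × A × Δh = 3.8 × 10^-4 × 6.81 × 10^7 m² × 50 m = 1.294 × 10^6 m³
ΔV = 1.294 × 10^6 m³ = 1.294 million m³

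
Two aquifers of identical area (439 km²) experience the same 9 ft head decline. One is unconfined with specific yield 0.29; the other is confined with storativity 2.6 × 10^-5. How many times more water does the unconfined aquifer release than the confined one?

A = 439 km² = 4.39 × 10^8 m²
Δh = 9 ft = 2.743 m
Unconfined: ΔV_u = Sy × A × Δh = 0.29 × 4.39 × 10^8 × 2.743 = 3.492 × 10^8 m³
Confined: ΔV_c = S × A × Δh = 2.6 × 10^-5 × 4.39 × 10^8 × 2.743 = 31310 m³
Ratio = ΔV_u / ΔV_c = Sy / S = 0.29 / 2.6 × 10^-5 = 11150

ΔV_u / ΔV_c ≈ 11200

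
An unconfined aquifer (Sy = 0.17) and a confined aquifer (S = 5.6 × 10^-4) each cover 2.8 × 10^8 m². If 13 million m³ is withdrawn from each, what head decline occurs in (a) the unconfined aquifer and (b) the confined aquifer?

Δh_u ≈ 0.273 m; Δh_c ≈ 82.9 m

ΔV = 13 million m³ = 1.3 × 10^7 m³
Unconfined: Δh_u = ΔV/(Sy·A) = 1.3 × 10^7/(0.17 × 2.8 × 10^8) = 0.2731 m
Confined: Δh_c = ΔV/(S·A) = 1.3 × 10^7/(5.6 × 10^-4 × 2.8 × 10^8) = 82.91 m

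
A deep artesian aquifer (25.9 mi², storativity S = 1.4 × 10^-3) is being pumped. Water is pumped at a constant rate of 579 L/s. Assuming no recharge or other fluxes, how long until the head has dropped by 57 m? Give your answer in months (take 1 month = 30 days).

A = 25.9 mi² = 6.708 × 10^7 m²
ΔV = S × A × Δh = 0.0014 × 6.708 × 10^7 × 57 = 5.353 × 10^6 m³
Q = 579 L/s = 50030 m³/d
t = ΔV / Q = 5.353 × 10^6 m³ / 50030 m³/d = 107 d
t = 107 d ≈ 3.567 months

t ≈ 3.57 months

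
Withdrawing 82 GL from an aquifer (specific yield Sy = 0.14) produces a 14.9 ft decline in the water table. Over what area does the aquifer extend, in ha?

A ≈ 12900 ha

Δh = 14.9 ft = 4.542 m
ΔV = 82 GL = 8.2 × 10^7 m³
A = ΔV / (Sy × Δh) = 8.2 × 10^7 / (0.14 × 4.542) = 1.29 × 10^8 m²
A = 1.29 × 10^8 m² = 12900 ha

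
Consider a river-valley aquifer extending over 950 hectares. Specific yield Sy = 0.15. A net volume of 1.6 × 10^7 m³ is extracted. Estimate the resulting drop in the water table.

A = 950 hectares = 9.5 × 10^6 m²
Δh = ΔV / (Sy × A) = 1.6 × 10^7 m³ / (0.15 × 9.5 × 10^6 m²) = 11.23 m

Δh ≈ 11.2 m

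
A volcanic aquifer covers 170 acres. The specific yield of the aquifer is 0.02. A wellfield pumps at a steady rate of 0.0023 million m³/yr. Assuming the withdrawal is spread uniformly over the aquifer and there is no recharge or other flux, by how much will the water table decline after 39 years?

Δh ≈ 6.52 m

A = 170 acres = 6.88 × 10^5 m²
Q = 0.0023 million m³/yr = 6.301 m³/d
t = 39 years = 14240 d
ΔV = Q × t = 6.301 m³/d × 14240 d = 89700 m³
Δh = ΔV / (Sy × A) = 89700 / (0.02 × 6.88 × 10^5) = 6.519 m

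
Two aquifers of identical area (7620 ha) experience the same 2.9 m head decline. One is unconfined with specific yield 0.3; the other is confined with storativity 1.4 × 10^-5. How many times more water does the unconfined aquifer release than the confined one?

A = 7620 ha = 7.62 × 10^7 m²
Unconfined: ΔV_u = Sy × A × Δh = 0.3 × 7.62 × 10^7 × 2.9 = 6.629 × 10^7 m³
Confined: ΔV_c = S × A × Δh = 1.4 × 10^-5 × 7.62 × 10^7 × 2.9 = 3094 m³
Ratio = ΔV_u / ΔV_c = Sy / S = 0.3 / 1.4 × 10^-5 = 21430

ΔV_u / ΔV_c ≈ 21400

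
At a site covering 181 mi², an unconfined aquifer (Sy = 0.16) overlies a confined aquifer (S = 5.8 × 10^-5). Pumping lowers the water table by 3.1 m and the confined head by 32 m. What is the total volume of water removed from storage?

ΔV ≈ 2.33 × 10^8 m³

A = 181 mi² = 4.688 × 10^8 m²
Unconfined: ΔV_u = Sy × A × Δh_u = 0.16 × 4.688 × 10^8 × 3.1 = 2.325 × 10^8 m³
Confined: ΔV_c = S × A × Δh_c = 5.8 × 10^-5 × 4.688 × 10^8 × 32 = 8.701 × 10^5 m³
Total ΔV = 2.325 × 10^8 + 8.701 × 10^5 = 2.334 × 10^8 m³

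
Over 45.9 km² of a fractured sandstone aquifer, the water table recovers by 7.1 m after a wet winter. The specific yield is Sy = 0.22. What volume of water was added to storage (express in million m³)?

ΔV ≈ 71.7 million m³

A = 45.9 km² = 4.59 × 10^7 m²
ΔV = Sy × A × Δh = 0.22 × 4.59 × 10^7 m² × 7.1 m = 7.17 × 10^7 m³
ΔV = 7.17 × 10^7 m³ = 71.7 million m³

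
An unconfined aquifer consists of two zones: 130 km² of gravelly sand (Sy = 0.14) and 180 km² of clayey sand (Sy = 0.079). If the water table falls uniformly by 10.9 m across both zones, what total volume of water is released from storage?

ΔV ≈ 3.53 × 10^8 m³

A₁ = 130 km² = 1.3 × 10^8 m²; A₂ = 180 km² = 1.8 × 10^8 m²
ΔV₁ = 0.14 × 1.3 × 10^8 × 10.9 = 1.984 × 10^8 m³
ΔV₂ = 0.079 × 1.8 × 10^8 × 10.9 = 1.55 × 10^8 m³
ΔV = ΔV₁ + ΔV₂ = 3.534 × 10^8 m³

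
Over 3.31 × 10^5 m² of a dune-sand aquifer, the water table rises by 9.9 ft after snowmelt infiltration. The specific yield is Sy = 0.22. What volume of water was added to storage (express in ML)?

ΔV ≈ 220 ML

Δh = 9.9 ft = 3.018 m
ΔV = Sy × A × Δh = 0.22 × 3.31 × 10^5 m² × 3.018 m = 2.197 × 10^5 m³
ΔV = 2.197 × 10^5 m³ = 219.7 ML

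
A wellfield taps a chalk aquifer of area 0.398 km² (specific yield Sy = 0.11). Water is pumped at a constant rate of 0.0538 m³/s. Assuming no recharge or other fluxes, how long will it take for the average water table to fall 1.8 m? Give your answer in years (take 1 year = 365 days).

A = 0.398 km² = 3.98 × 10^5 m²
ΔV = Sy × A × Δh = 0.11 × 3.98 × 10^5 × 1.8 = 78800 m³
Q = 0.0538 m³/s = 4648 m³/d
t = ΔV / Q = 78800 m³ / 4648 m³/d = 16.95 d
t = 16.95 d ≈ 0.04645 years

t ≈ 0.0464 years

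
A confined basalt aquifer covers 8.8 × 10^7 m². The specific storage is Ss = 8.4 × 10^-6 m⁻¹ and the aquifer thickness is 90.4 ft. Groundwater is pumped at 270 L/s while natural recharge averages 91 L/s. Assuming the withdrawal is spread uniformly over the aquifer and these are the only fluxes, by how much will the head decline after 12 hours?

b = 90.4 ft = 27.55 m
S = Ss × b = 8.4 × 10^-6 m⁻¹ × 27.55 m = 2.315 × 10^-4
Net abstraction = 270 − 91 = 179 L/s
Q_net = 179 L/s = 15470 m³/d
t = 12 hours = 0.5 d
ΔV = Q × t = 15470 m³/d × 0.5 d = 7733 m³
Δh = ΔV / (S × A) = 7733 / (2.315 × 10^-4 × 8.8 × 10^7) = 0.3797 m

Δh ≈ 0.38 m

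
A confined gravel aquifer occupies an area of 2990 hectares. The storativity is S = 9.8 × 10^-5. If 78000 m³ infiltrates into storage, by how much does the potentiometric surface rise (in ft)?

A = 2990 hectares = 2.99 × 10^7 m²
Δh = ΔV / (S × A) = 78000 m³ / (9.8 × 10^-5 × 2.99 × 10^7 m²) = 26.62 m
Δh = 26.62 m = 87.33 ft

Δh ≈ 87.3 ft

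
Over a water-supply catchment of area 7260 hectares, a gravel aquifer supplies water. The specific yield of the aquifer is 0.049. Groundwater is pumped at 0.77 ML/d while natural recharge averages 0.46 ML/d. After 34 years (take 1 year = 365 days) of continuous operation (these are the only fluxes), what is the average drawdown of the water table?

Δh ≈ 1.08 m

A = 7260 hectares = 7.26 × 10^7 m²
Net abstraction = 0.77 − 0.46 = 0.31 ML/d
Q_net = 0.31 ML/d = 310 m³/d
t = 34 years = 12410 d
ΔV = Q × t = 310 m³/d × 12410 d = 3.847 × 10^6 m³
Δh = ΔV / (Sy × A) = 3.847 × 10^6 / (0.049 × 7.26 × 10^7) = 1.081 m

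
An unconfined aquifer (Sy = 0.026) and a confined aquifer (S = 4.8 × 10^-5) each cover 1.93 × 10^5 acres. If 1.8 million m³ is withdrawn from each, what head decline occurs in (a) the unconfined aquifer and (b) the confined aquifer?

Δh_u ≈ 0.0886 m; Δh_c ≈ 48 m

A = 1.93 × 10^5 acres = 7.81 × 10^8 m²
ΔV = 1.8 million m³ = 1.8 × 10^6 m³
Unconfined: Δh_u = ΔV/(Sy·A) = 1.8 × 10^6/(0.026 × 7.81 × 10^8) = 0.08864 m
Confined: Δh_c = ΔV/(S·A) = 1.8 × 10^6/(4.8 × 10^-5 × 7.81 × 10^8) = 48.01 m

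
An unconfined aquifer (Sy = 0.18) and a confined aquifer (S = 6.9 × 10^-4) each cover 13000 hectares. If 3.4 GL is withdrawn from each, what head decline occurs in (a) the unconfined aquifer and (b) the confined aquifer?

A = 13000 hectares = 1.3 × 10^8 m²
ΔV = 3.4 GL = 3.4 × 10^6 m³
Unconfined: Δh_u = ΔV/(Sy·A) = 3.4 × 10^6/(0.18 × 1.3 × 10^8) = 0.1453 m
Confined: Δh_c = ΔV/(S·A) = 3.4 × 10^6/(6.9 × 10^-4 × 1.3 × 10^8) = 37.9 m

Δh_u ≈ 0.145 m; Δh_c ≈ 37.9 m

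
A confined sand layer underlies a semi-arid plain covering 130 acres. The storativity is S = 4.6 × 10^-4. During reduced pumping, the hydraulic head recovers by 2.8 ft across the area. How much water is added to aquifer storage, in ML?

ΔV ≈ 0.207 ML

A = 130 acres = 5.261 × 10^5 m²
Δh = 2.8 ft = 0.8534 m
ΔV = S × A × Δh = 4.6 × 10^-4 × 5.261 × 10^5 m² × 0.8534 m = 206.5 m³
ΔV = 206.5 m³ = 0.2065 ML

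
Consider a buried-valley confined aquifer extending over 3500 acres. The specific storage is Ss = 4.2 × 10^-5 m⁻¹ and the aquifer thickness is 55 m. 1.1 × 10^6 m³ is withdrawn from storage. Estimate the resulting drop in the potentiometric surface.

Δh ≈ 33.6 m

S = Ss × b = 4.2 × 10^-5 m⁻¹ × 55 m = 2.31 × 10^-3
A = 3500 acres = 1.416 × 10^7 m²
Δh = ΔV / (S × A) = 1.1 × 10^6 m³ / (0.00231 × 1.416 × 10^7 m²) = 33.62 m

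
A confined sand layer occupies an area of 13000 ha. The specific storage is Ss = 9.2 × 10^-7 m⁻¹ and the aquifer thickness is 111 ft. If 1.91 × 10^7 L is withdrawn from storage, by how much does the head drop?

Δh ≈ 4.72 m

b = 111 ft = 33.83 m
S = Ss × b = 9.2 × 10^-7 m⁻¹ × 33.83 m = 3.113 × 10^-5
A = 13000 ha = 1.3 × 10^8 m²
ΔV = 1.91 × 10^7 L = 19100 m³
Δh = ΔV / (S × A) = 19100 m³ / (3.113 × 10^-5 × 1.3 × 10^8 m²) = 4.72 m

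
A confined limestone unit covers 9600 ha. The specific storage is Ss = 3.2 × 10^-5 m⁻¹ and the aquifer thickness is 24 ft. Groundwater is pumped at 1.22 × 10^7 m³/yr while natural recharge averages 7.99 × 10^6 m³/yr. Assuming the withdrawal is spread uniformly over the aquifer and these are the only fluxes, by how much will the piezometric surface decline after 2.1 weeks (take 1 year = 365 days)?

Δh ≈ 7.54 m

b = 24 ft = 7.315 m
S = Ss × b = 3.2 × 10^-5 m⁻¹ × 7.315 m = 2.341 × 10^-4
A = 9600 ha = 9.6 × 10^7 m²
Net abstraction = 1.22 × 10^7 − 7.99 × 10^6 = 4.21 × 10^6 m³/yr
Q_net = 4.21 × 10^6 m³/yr = 11530 m³/d
t = 2.1 weeks = 14.7 d
ΔV = Q × t = 11530 m³/d × 14.7 d = 1.696 × 10^5 m³
Δh = ΔV / (S × A) = 1.696 × 10^5 / (2.341 × 10^-4 × 9.6 × 10^7) = 7.545 m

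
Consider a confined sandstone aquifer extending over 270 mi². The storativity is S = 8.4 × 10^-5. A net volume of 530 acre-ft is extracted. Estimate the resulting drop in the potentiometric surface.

A = 270 mi² = 6.993 × 10^8 m²
ΔV = 530 acre-ft = 6.537 × 10^5 m³
Δh = ΔV / (S × A) = 6.537 × 10^5 m³ / (8.4 × 10^-5 × 6.993 × 10^8 m²) = 11.13 m

Δh ≈ 11.1 m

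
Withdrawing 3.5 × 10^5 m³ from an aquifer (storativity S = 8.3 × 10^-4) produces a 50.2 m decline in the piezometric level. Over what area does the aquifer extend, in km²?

A = ΔV / (S × Δh) = 3.5 × 10^5 / (8.3 × 10^-4 × 50.2) = 8.4 × 10^6 m²
A = 8.4 × 10^6 m² = 8.4 km²

A ≈ 8.4 km²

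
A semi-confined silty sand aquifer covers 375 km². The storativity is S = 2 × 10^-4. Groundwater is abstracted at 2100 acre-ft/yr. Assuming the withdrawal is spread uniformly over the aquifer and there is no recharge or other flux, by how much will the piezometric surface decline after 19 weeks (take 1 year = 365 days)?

Δh ≈ 12.6 m

A = 375 km² = 3.75 × 10^8 m²
Q = 2100 acre-ft/yr = 7097 m³/d
t = 19 weeks = 133 d
ΔV = Q × t = 7097 m³/d × 133 d = 9.439 × 10^5 m³
Δh = ΔV / (S × A) = 9.439 × 10^5 / (2 × 10^-4 × 3.75 × 10^8) = 12.58 m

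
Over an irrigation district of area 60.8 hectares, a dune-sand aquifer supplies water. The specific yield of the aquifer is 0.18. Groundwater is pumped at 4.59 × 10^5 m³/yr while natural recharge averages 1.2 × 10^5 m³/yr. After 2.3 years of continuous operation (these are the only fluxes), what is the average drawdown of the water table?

Δh ≈ 7.12 m

A = 60.8 hectares = 6.08 × 10^5 m²
Net abstraction = 4.59 × 10^5 − 1.2 × 10^5 = 3.39 × 10^5 m³/yr
Q_net = 3.39 × 10^5 m³/yr = 928.8 m³/d
t = 2.3 years = 839.5 d
ΔV = Q × t = 928.8 m³/d × 839.5 d = 7.797 × 10^5 m³
Δh = ΔV / (Sy × A) = 7.797 × 10^5 / (0.18 × 6.08 × 10^5) = 7.124 m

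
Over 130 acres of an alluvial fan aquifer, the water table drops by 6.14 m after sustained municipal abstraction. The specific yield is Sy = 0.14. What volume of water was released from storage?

A = 130 acres = 5.261 × 10^5 m²
ΔV = Sy × A × Δh = 0.14 × 5.261 × 10^5 m² × 6.14 m = 4.522 × 10^5 m³

ΔV ≈ 4.52 × 10^5 m³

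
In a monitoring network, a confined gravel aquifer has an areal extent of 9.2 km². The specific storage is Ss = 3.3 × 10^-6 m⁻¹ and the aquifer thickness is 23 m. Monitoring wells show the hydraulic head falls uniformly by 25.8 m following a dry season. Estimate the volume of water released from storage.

ΔV ≈ 18000 m³

S = Ss × b = 3.3 × 10^-6 m⁻¹ × 23 m = 7.59 × 10^-5
A = 9.2 km² = 9.2 × 10^6 m²
ΔV = S × A × Δh = 7.59 × 10^-5 × 9.2 × 10^6 m² × 25.8 m = 18020 m³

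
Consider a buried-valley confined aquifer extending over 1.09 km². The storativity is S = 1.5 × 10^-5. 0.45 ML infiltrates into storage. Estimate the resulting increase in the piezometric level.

A = 1.09 km² = 1.09 × 10^6 m²
ΔV = 0.45 ML = 450 m³
Δh = ΔV / (S × A) = 450 m³ / (1.5 × 10^-5 × 1.09 × 10^6 m²) = 27.52 m

Δh ≈ 27.5 m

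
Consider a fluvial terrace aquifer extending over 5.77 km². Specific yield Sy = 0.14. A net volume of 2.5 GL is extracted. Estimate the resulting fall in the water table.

A = 5.77 km² = 5.77 × 10^6 m²
ΔV = 2.5 GL = 2.5 × 10^6 m³
Δh = ΔV / (Sy × A) = 2.5 × 10^6 m³ / (0.14 × 5.77 × 10^6 m²) = 3.095 m

Δh ≈ 3.09 m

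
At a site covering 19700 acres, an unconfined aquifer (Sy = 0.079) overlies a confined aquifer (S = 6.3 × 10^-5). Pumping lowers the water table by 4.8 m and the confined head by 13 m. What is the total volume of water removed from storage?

ΔV ≈ 3.03 × 10^7 m³

A = 19700 acres = 7.972 × 10^7 m²
Unconfined: ΔV_u = Sy × A × Δh_u = 0.079 × 7.972 × 10^7 × 4.8 = 3.023 × 10^7 m³
Confined: ΔV_c = S × A × Δh_c = 6.3 × 10^-5 × 7.972 × 10^7 × 13 = 65290 m³
Total ΔV = 3.023 × 10^7 + 65290 = 3.03 × 10^7 m³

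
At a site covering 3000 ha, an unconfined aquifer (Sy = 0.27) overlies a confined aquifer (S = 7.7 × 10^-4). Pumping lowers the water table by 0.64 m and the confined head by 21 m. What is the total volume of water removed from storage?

ΔV ≈ 5.67 × 10^6 m³

A = 3000 ha = 3 × 10^7 m²
Unconfined: ΔV_u = Sy × A × Δh_u = 0.27 × 3 × 10^7 × 0.64 = 5.184 × 10^6 m³
Confined: ΔV_c = S × A × Δh_c = 7.7 × 10^-4 × 3 × 10^7 × 21 = 4.851 × 10^5 m³
Total ΔV = 5.184 × 10^6 + 4.851 × 10^5 = 5.669 × 10^6 m³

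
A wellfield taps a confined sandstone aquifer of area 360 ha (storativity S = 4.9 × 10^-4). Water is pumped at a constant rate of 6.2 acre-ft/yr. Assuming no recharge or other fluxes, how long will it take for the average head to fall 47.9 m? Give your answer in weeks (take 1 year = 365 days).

t ≈ 576 weeks

A = 360 ha = 3.6 × 10^6 m²
ΔV = S × A × Δh = 4.9 × 10^-4 × 3.6 × 10^6 × 47.9 = 84500 m³
Q = 6.2 acre-ft/yr = 20.95 m³/d
t = ΔV / Q = 84500 m³ / 20.95 m³/d = 4033 d
t = 4033 d ≈ 576.1 weeks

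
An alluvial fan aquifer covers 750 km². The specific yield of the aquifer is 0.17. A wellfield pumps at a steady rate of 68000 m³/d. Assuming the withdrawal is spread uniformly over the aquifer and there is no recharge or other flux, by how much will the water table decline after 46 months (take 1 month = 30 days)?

Δh ≈ 0.736 m

A = 750 km² = 7.5 × 10^8 m²
t = 46 months = 1380 d
ΔV = Q × t = 68000 m³/d × 1380 d = 9.384 × 10^7 m³
Δh = ΔV / (Sy × A) = 9.384 × 10^7 / (0.17 × 7.5 × 10^8) = 0.736 m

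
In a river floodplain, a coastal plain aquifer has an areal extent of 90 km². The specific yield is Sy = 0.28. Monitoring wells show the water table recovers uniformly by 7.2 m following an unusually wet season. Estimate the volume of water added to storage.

ΔV ≈ 1.81 × 10^8 m³

A = 90 km² = 9 × 10^7 m²
ΔV = Sy × A × Δh = 0.28 × 9 × 10^7 m² × 7.2 m = 1.814 × 10^8 m³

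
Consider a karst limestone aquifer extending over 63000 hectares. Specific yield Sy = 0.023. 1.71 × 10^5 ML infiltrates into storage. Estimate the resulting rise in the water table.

Δh ≈ 11.8 m

A = 63000 hectares = 6.3 × 10^8 m²
ΔV = 1.71 × 10^5 ML = 1.71 × 10^8 m³
Δh = ΔV / (Sy × A) = 1.71 × 10^8 m³ / (0.023 × 6.3 × 10^8 m²) = 11.8 m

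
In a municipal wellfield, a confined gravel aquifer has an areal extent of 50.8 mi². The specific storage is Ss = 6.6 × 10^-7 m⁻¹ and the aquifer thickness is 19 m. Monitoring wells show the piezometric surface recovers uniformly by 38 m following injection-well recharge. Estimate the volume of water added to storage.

ΔV ≈ 62700 m³

S = Ss × b = 6.6 × 10^-7 m⁻¹ × 19 m = 1.254 × 10^-5
A = 50.8 mi² = 1.316 × 10^8 m²
ΔV = S × A × Δh = 1.254 × 10^-5 × 1.316 × 10^8 m² × 38 m = 62700 m³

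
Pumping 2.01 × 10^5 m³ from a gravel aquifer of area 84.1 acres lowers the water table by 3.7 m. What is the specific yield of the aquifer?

Sy ≈ 0.16

A = 84.1 acres = 3.403 × 10^5 m²
Sy = ΔV / (A × Δh) = 2.01 × 10^5 m³ / (3.403 × 10^5 m² × 3.7 m) = 0.1596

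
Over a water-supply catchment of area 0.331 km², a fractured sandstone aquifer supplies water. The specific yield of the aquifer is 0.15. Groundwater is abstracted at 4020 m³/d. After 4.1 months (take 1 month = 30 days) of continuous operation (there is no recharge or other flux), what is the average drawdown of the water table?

Δh ≈ 9.96 m

A = 0.331 km² = 3.31 × 10^5 m²
t = 4.1 months = 123 d
ΔV = Q × t = 4020 m³/d × 123 d = 4.945 × 10^5 m³
Δh = ΔV / (Sy × A) = 4.945 × 10^5 / (0.15 × 3.31 × 10^5) = 9.959 m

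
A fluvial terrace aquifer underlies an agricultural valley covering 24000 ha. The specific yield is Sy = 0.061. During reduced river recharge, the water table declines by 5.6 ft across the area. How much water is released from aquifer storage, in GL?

ΔV ≈ 25 GL

A = 24000 ha = 2.4 × 10^8 m²
Δh = 5.6 ft = 1.707 m
ΔV = Sy × A × Δh = 0.061 × 2.4 × 10^8 m² × 1.707 m = 2.499 × 10^7 m³
ΔV = 2.499 × 10^7 m³ = 24.99 GL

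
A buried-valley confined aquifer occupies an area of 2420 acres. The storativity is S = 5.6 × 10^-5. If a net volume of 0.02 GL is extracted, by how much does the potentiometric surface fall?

Δh ≈ 36.5 m

A = 2420 acres = 9.793 × 10^6 m²
ΔV = 0.02 GL = 20000 m³
Δh = ΔV / (S × A) = 20000 m³ / (5.6 × 10^-5 × 9.793 × 10^6 m²) = 36.47 m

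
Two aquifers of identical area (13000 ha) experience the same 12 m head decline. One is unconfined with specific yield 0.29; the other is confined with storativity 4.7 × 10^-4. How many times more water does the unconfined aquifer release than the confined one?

A = 13000 ha = 1.3 × 10^8 m²
Unconfined: ΔV_u = Sy × A × Δh = 0.29 × 1.3 × 10^8 × 12 = 4.524 × 10^8 m³
Confined: ΔV_c = S × A × Δh = 4.7 × 10^-4 × 1.3 × 10^8 × 12 = 7.332 × 10^5 m³
Ratio = ΔV_u / ΔV_c = Sy / S = 0.29 / 4.7 × 10^-4 = 617

ΔV_u / ΔV_c ≈ 617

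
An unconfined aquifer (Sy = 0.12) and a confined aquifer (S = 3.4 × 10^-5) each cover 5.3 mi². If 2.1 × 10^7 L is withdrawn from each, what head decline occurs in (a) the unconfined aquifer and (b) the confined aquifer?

A = 5.3 mi² = 1.373 × 10^7 m²
ΔV = 2.1 × 10^7 L = 21000 m³
Unconfined: Δh_u = ΔV/(Sy·A) = 21000/(0.12 × 1.373 × 10^7) = 0.01275 m
Confined: Δh_c = ΔV/(S·A) = 21000/(3.4 × 10^-5 × 1.373 × 10^7) = 45 m

Δh_u ≈ 0.0127 m; Δh_c ≈ 45 m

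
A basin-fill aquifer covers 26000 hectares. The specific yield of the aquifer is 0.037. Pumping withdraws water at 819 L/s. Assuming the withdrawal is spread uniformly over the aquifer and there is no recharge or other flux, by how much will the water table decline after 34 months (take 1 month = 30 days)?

Δh ≈ 7.5 m

A = 26000 hectares = 2.6 × 10^8 m²
Q = 819 L/s = 70760 m³/d
t = 34 months = 1020 d
ΔV = Q × t = 70760 m³/d × 1020 d = 7.218 × 10^7 m³
Δh = ΔV / (Sy × A) = 7.218 × 10^7 / (0.037 × 2.6 × 10^8) = 7.503 m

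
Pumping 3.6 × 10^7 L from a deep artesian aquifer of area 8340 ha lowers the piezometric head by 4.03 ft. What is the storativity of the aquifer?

S ≈ 3.5 × 10^-4

A = 8340 ha = 8.34 × 10^7 m²
Δh = 4.03 ft = 1.228 m
ΔV = 3.6 × 10^7 L = 36000 m³
S = ΔV / (A × Δh) = 36000 m³ / (8.34 × 10^7 m² × 1.228 m) = 3.514 × 10^-4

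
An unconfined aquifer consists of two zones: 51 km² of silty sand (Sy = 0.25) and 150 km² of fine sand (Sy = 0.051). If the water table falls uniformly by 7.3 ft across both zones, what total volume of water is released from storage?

A₁ = 51 km² = 5.1 × 10^7 m²; A₂ = 150 km² = 1.5 × 10^8 m²
Δh = 7.3 ft = 2.225 m
ΔV₁ = 0.25 × 5.1 × 10^7 × 2.225 = 2.837 × 10^7 m³
ΔV₂ = 0.051 × 1.5 × 10^8 × 2.225 = 1.702 × 10^7 m³
ΔV = ΔV₁ + ΔV₂ = 4.539 × 10^7 m³

ΔV ≈ 4.54 × 10^7 m³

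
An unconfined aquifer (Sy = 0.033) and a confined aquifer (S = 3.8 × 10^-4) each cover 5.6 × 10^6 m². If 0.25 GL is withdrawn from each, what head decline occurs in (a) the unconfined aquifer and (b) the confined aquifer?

Δh_u ≈ 1.35 m; Δh_c ≈ 117 m

ΔV = 0.25 GL = 2.5 × 10^5 m³
Unconfined: Δh_u = ΔV/(Sy·A) = 2.5 × 10^5/(0.033 × 5.6 × 10^6) = 1.353 m
Confined: Δh_c = ΔV/(S·A) = 2.5 × 10^5/(3.8 × 10^-4 × 5.6 × 10^6) = 117.5 m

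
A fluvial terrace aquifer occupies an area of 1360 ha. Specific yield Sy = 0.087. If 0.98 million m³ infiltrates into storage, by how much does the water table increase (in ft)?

Δh ≈ 2.72 ft

A = 1360 ha = 1.36 × 10^7 m²
ΔV = 0.98 million m³ = 9.8 × 10^5 m³
Δh = ΔV / (Sy × A) = 9.8 × 10^5 m³ / (0.087 × 1.36 × 10^7 m²) = 0.8283 m
Δh = 0.8283 m = 2.717 ft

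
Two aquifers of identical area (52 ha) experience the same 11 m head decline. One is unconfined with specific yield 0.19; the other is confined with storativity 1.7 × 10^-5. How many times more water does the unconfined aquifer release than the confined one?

ΔV_u / ΔV_c ≈ 11200

A = 52 ha = 5.2 × 10^5 m²
Unconfined: ΔV_u = Sy × A × Δh = 0.19 × 5.2 × 10^5 × 11 = 1.087 × 10^6 m³
Confined: ΔV_c = S × A × Δh = 1.7 × 10^-5 × 5.2 × 10^5 × 11 = 97.24 m³
Ratio = ΔV_u / ΔV_c = Sy / S = 0.19 / 1.7 × 10^-5 = 11180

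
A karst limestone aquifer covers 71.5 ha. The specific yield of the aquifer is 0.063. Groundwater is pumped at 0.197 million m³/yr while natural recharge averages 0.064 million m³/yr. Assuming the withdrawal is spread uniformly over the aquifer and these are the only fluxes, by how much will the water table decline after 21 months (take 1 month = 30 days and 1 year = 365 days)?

A = 71.5 ha = 7.15 × 10^5 m²
Net abstraction = 0.197 − 0.064 = 0.133 million m³/yr
Q_net = 0.133 million m³/yr = 364.4 m³/d
t = 21 months = 630 d
ΔV = Q × t = 364.4 m³/d × 630 d = 2.296 × 10^5 m³
Δh = ΔV / (Sy × A) = 2.296 × 10^5 / (0.063 × 7.15 × 10^5) = 5.096 m

Δh ≈ 5.1 m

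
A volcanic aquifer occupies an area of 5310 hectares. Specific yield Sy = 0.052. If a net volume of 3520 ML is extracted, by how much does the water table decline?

Δh ≈ 1.27 m

A = 5310 hectares = 5.31 × 10^7 m²
ΔV = 3520 ML = 3.52 × 10^6 m³
Δh = ΔV / (Sy × A) = 3.52 × 10^6 m³ / (0.052 × 5.31 × 10^7 m²) = 1.275 m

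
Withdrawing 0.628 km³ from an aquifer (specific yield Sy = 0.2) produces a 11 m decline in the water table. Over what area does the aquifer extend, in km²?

ΔV = 0.628 km³ = 6.28 × 10^8 m³
A = ΔV / (Sy × Δh) = 6.28 × 10^8 / (0.2 × 11) = 2.855 × 10^8 m²
A = 2.855 × 10^8 m² = 285.5 km²

A ≈ 285 km²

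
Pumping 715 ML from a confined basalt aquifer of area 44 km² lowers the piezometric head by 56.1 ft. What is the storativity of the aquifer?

A = 44 km² = 4.4 × 10^7 m²
Δh = 56.1 ft = 17.1 m
ΔV = 715 ML = 7.15 × 10^5 m³
S = ΔV / (A × Δh) = 7.15 × 10^5 m³ / (4.4 × 10^7 m² × 17.1 m) = 9.503 × 10^-4

S ≈ 9.5 × 10^-4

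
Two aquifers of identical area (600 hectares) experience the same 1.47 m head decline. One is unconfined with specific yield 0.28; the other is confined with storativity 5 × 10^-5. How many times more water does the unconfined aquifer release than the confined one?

A = 600 hectares = 6 × 10^6 m²
Unconfined: ΔV_u = Sy × A × Δh = 0.28 × 6 × 10^6 × 1.47 = 2.47 × 10^6 m³
Confined: ΔV_c = S × A × Δh = 5 × 10^-5 × 6 × 10^6 × 1.47 = 441 m³
Ratio = ΔV_u / ΔV_c = Sy / S = 0.28 / 5 × 10^-5 = 5600

ΔV_u / ΔV_c ≈ 5600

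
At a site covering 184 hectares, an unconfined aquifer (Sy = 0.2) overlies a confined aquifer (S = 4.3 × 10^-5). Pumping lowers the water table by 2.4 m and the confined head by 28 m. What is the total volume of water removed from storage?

ΔV ≈ 8.85 × 10^5 m³

A = 184 hectares = 1.84 × 10^6 m²
Unconfined: ΔV_u = Sy × A × Δh_u = 0.2 × 1.84 × 10^6 × 2.4 = 8.832 × 10^5 m³
Confined: ΔV_c = S × A × Δh_c = 4.3 × 10^-5 × 1.84 × 10^6 × 28 = 2215 m³
Total ΔV = 8.832 × 10^5 + 2215 = 8.854 × 10^5 m³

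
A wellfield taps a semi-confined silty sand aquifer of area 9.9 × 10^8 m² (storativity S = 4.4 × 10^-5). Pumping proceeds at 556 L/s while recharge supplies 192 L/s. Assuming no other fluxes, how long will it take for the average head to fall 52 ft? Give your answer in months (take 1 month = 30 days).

Δh = 52 ft = 15.85 m
ΔV = S × A × Δh = 4.4 × 10^-5 × 9.9 × 10^8 × 15.85 = 6.904 × 10^5 m³
Net withdrawal = 556 − 192 = 364 L/s = 31450 m³/d
t = ΔV / Q = 6.904 × 10^5 m³ / 31450 m³/d = 21.95 d
t = 21.95 d ≈ 0.7318 months

t ≈ 0.732 months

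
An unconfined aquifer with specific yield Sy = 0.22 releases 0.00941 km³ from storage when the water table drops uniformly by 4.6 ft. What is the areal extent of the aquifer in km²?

Δh = 4.6 ft = 1.402 m
ΔV = 0.00941 km³ = 9.41 × 10^6 m³
A = ΔV / (Sy × Δh) = 9.41 × 10^6 / (0.22 × 1.402) = 3.051 × 10^7 m²
A = 3.051 × 10^7 m² = 30.51 km²

A ≈ 30.5 km²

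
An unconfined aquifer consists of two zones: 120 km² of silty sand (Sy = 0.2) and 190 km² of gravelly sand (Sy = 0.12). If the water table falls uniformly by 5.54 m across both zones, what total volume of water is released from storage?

ΔV ≈ 2.59 × 10^8 m³

A₁ = 120 km² = 1.2 × 10^8 m²; A₂ = 190 km² = 1.9 × 10^8 m²
ΔV₁ = 0.2 × 1.2 × 10^8 × 5.54 = 1.33 × 10^8 m³
ΔV₂ = 0.12 × 1.9 × 10^8 × 5.54 = 1.263 × 10^8 m³
ΔV = ΔV₁ + ΔV₂ = 2.593 × 10^8 m³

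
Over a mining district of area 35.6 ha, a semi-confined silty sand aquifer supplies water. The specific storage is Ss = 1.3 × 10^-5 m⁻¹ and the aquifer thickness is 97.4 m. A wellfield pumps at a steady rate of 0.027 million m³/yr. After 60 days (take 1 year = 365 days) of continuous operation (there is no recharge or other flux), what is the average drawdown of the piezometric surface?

S = Ss × b = 1.3 × 10^-5 m⁻¹ × 97.4 m = 1.266 × 10^-3
A = 35.6 ha = 3.56 × 10^5 m²
Q = 0.027 million m³/yr = 73.97 m³/d
ΔV = Q × t = 73.97 m³/d × 60 d = 4438 m³
Δh = ΔV / (S × A) = 4438 / (0.001266 × 3.56 × 10^5) = 9.846 m

Δh ≈ 9.85 m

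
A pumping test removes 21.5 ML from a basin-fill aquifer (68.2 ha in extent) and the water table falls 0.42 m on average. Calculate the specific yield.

A = 68.2 ha = 6.82 × 10^5 m²
ΔV = 21.5 ML = 21500 m³
Sy = ΔV / (A × Δh) = 21500 m³ / (6.82 × 10^5 m² × 0.42 m) = 0.07506

Sy ≈ 0.075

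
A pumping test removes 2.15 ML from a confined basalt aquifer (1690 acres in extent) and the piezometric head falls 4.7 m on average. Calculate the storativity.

A = 1690 acres = 6.839 × 10^6 m²
ΔV = 2.15 ML = 2150 m³
S = ΔV / (A × Δh) = 2150 m³ / (6.839 × 10^6 m² × 4.7 m) = 6.689 × 10^-5

S ≈ 6.7 × 10^-5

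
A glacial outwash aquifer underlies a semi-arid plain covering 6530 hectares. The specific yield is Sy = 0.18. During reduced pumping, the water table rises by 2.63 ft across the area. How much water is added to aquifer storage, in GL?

ΔV ≈ 9.42 GL

A = 6530 hectares = 6.53 × 10^7 m²
Δh = 2.63 ft = 0.8016 m
ΔV = Sy × A × Δh = 0.18 × 6.53 × 10^7 m² × 0.8016 m = 9.422 × 10^6 m³
ΔV = 9.422 × 10^6 m³ = 9.422 GL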